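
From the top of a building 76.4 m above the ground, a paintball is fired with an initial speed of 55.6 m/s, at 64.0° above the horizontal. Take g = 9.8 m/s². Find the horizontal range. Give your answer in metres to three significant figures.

281 m

Components: vₓ = 55.60 cos 64.0° = 24.37 m/s, v_y0 = 55.60 sin 64.0° = 49.97 m/s.
With up positive and y = 0 at the ground: y(t) = 76.4 + (49.97) t − 4.900 t². Setting y = 0 and taking the positive root: t = [49.97 + √(49.97² + 2·9.80·76.4)] / 9.80 = (49.97 + 63.20) / 9.80 = 11.55 s.
Horizontal distance: R = vₓ t = 24.37 × 11.55 = 281.5 m.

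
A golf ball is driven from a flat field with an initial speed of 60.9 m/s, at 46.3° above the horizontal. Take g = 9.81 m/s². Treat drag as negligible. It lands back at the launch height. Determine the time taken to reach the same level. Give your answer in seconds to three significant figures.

vₓ = 60.90 cos 46.3° = 42.07 m/s; v_y0 = 60.90 sin 46.3° = 44.03 m/s.
It returns to y = 0 when t = 2 v_y0 / g = 2(44.03)/9.81 = 8.976 s.

8.98 s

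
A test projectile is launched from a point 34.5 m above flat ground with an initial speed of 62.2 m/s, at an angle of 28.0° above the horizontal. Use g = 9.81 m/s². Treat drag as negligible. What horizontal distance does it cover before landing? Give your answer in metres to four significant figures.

382.4 m

Resolve: vₓ = 62.20 cos 28.0° = 54.92 m/s and v_y0 = 62.20 sin 28.0° = 29.20 m/s.
Vertical motion (up positive, ground at y = 0): 4.905 t² − (29.20) t − 34.5 = 0, so t = (29.20 + √(29.20² + 2·9.81·34.5)) / 9.81 = (29.20 + 39.11) / 9.81 = 6.963 s.
Horizontal distance: R = vₓ t = 54.92 × 6.963 = 382.4 m.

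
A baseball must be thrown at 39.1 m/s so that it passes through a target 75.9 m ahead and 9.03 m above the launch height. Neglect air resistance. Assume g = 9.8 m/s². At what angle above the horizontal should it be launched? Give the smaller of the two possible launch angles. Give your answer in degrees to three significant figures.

Trajectory: y = x tanθ − g x² (1 + tan²θ)/(2v₀²). With x = 75.9, y = 9.03, v₀ = 39.1, g = 9.80:
18.46 tan²θ − 75.9 tanθ + (27.49) = 0.
tanθ = [75.9 ± √(75.9² − 4 × 18.46 × (27.49))] / (2 × 18.46) = (75.9 ± 61.08) / 36.93, giving tanθ = 0.4014 or 3.709.
θ = 21.87° or 74.91°; the smaller is 21.87°.

21.9°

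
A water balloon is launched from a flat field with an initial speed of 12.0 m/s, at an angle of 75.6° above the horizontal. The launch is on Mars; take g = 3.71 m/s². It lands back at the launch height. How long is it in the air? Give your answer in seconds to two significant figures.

vₓ = 12.00 cos 75.6° = 2.984 m/s; v_y0 = 12.00 sin 75.6° = 11.62 m/s.
Time of flight on level ground: T = 2 v_y0 / g = 2 × 11.62 / 3.71 = 6.266 s.

6.3 s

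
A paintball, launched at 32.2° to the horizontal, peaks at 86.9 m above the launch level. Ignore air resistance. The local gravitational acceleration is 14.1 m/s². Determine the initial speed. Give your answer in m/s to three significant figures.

At the peak v_y = 0, so v_y0 = √(2gH) = √(2 × 14.1 × 86.9) = 49.50 m/s.
v_y0 = v₀ sin θ ⇒ v₀ = 49.50 / sin 32.2° = 92.90 m/s.

92.9 m/s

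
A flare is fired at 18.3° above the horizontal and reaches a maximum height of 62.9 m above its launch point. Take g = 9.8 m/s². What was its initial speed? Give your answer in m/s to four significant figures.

At the peak v_y = 0, so v_y0 = √(2gH) = √(2 × 9.80 × 62.9) = 35.11 m/s.
v_y0 = v₀ sin θ ⇒ v₀ = 35.11 / sin 18.3° = 111.8 m/s.

111.8 m/s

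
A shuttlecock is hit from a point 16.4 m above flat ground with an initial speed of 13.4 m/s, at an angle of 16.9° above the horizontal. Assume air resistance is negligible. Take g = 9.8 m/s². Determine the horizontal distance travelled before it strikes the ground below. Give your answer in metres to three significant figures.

29.1 m

vₓ = 13.40 cos 16.9° = 12.82 m/s; v_y0 = 13.40 sin 16.9° = 3.895 m/s.
With up positive and y = 0 at the ground: y(t) = 16.4 + (3.895) t − 4.900 t². Setting y = 0 and taking the positive root: t = [3.895 + √(3.895² + 2·9.80·16.4)] / 9.80 = (3.895 + 18.35) / 9.80 = 2.270 s.
Horizontal distance: R = vₓ t = 12.82 × 2.270 = 29.10 m.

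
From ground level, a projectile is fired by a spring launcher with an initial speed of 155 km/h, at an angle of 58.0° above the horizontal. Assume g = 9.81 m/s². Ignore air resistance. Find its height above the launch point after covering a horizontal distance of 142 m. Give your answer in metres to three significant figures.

Convert: 155 km/h = 155/3.6 = 43.06 m/s.
Components: vₓ = 43.06 cos 58.0° = 22.82 m/s, v_y0 = 43.06 sin 58.0° = 36.51 m/s.
Time to reach x = 142 m: t = x/vₓ = 142/22.82 = 6.224 s.
Height: y = v_y0 t − ½ g t² = 36.51 × 6.224 − 4.905 × 6.224² = 227.2 − 190.0 = 37.25 m.

37.3 m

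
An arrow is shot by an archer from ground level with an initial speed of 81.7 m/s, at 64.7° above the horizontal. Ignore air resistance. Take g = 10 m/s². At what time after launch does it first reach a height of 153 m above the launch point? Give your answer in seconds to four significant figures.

2.492 s

Components: vₓ = 81.70 cos 64.7° = 34.92 m/s, v_y0 = 81.70 sin 64.7° = 73.86 m/s.
Set y = v_y0 t − ½ g t² = 153: 5.000 t² − 73.86 t + 153 = 0.
Quadratic formula: t = (73.86 ± √2395.8) / 10.0 = (73.86 ± 48.95) / 10.0 → t = 2.492 s or 12.28 s.
The first (ascending) time is 2.492 s.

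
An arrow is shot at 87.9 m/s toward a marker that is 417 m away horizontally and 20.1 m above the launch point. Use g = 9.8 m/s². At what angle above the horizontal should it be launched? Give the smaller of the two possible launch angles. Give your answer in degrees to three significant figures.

19.0°

Trajectory: y = x tanθ − g x² (1 + tan²θ)/(2v₀²). With x = 417, y = 20.1, v₀ = 87.9, g = 9.80:
110.3 tan²θ − 417 tanθ + (130.4) = 0.
tanθ = [417 ± √(417² − 4 × 110.3 × (130.4))] / (2 × 110.3) = (417 ± 341.1) / 220.6, giving tanθ = 0.3439 or 3.437.
θ = 18.98° or 73.78°; the smaller is 18.98°.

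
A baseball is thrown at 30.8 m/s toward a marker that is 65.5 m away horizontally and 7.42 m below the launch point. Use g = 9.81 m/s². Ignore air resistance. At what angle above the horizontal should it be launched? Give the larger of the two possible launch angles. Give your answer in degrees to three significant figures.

69.7°

Trajectory: y = x tanθ − g x² (1 + tan²θ)/(2v₀²). With x = 65.5, y = −7.42, v₀ = 30.8, g = 9.81:
22.18 tan²θ − 65.5 tanθ + (14.76) = 0.
tanθ = [65.5 ± √(65.5² − 4 × 22.18 × (14.76))] / (2 × 22.18) = (65.5 ± 54.59) / 44.37, giving tanθ = 0.2459 or 2.707.
θ = 13.81° or 69.72°; the larger is 69.72°.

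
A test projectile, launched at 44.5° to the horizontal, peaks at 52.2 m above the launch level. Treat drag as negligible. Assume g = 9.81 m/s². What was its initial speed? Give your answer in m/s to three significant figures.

At the peak v_y = 0, so v_y0 = √(2gH) = √(2 × 9.81 × 52.2) = 32.00 m/s.
v_y0 = v₀ sin θ ⇒ v₀ = 32.00 / sin 44.5° = 45.66 m/s.

45.7 m/s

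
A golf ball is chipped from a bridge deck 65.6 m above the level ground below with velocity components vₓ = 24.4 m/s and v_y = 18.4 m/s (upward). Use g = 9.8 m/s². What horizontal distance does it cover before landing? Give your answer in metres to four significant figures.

With up positive and y = 0 at the ground: y(t) = 65.6 + (18.40) t − 4.900 t². Setting y = 0 and taking the positive root: t = [18.40 + √(18.40² + 2·9.80·65.6)] / 9.80 = (18.40 + 40.30) / 9.80 = 5.990 s.
Horizontal distance: R = vₓ t = 24.40 × 5.990 = 146.2 m.

146.2 m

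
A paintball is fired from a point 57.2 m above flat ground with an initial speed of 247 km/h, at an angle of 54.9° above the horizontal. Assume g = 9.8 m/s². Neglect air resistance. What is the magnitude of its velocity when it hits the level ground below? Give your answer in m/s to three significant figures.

76.3 m/s

Convert: 247 km/h = 247/3.6 = 68.61 m/s.
Components: vₓ = 68.61 cos 54.9° = 39.45 m/s, v_y0 = 68.61 sin 54.9° = 56.13 m/s.
The projectile lands when y = 57.2 + (56.13) t − ½·9.80·t² = 0. Positive root: t = (56.13 + √(56.13² + 2·9.80·57.2)) / 9.80 = (56.13 + 65.36) / 9.80 = 12.40 s.
Vertical velocity at impact: v_y = v_y0 − g t = 56.13 − 9.80 × 12.40 = −65.36 m/s.
Speed: |v| = √(vₓ² + v_y²) = √(39.45² + 65.36²) = 76.35 m/s.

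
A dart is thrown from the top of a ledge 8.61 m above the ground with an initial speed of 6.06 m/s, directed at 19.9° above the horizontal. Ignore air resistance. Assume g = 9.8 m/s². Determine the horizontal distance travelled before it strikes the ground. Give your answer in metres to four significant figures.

8.847 m

Components: vₓ = 6.060 cos 19.9° = 5.698 m/s, v_y0 = 6.060 sin 19.9° = 2.063 m/s.
With up positive and y = 0 at the ground: y(t) = 8.61 + (2.063) t − 4.900 t². Setting y = 0 and taking the positive root: t = [2.063 + √(2.063² + 2·9.80·8.61)] / 9.80 = (2.063 + 13.15) / 9.80 = 1.553 s.
Horizontal distance: R = vₓ t = 5.698 × 1.553 = 8.847 m.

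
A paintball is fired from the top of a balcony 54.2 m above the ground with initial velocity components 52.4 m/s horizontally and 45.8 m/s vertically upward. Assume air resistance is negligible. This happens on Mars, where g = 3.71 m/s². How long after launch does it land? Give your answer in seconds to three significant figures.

The projectile lands when y = 54.2 + (45.80) t − ½·3.71·t² = 0. Positive root: t = (45.80 + √(45.80² + 2·3.71·54.2)) / 3.71 = (45.80 + 50.00) / 3.71 = 25.82 s.

25.8 s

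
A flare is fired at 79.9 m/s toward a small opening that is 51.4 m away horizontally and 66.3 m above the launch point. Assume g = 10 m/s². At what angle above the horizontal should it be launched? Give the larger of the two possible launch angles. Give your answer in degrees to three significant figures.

Trajectory: y = x tanθ − g x² (1 + tan²θ)/(2v₀²). With x = 51.4, y = 66.3, v₀ = 79.9, g = 10.0:
2.069 tan²θ − 51.4 tanθ + (68.37) = 0.
tanθ = [51.4 ± √(51.4² − 4 × 2.069 × (68.37))] / (2 × 2.069) = (51.4 ± 45.56) / 4.138, giving tanθ = 1.410 or 23.43.
θ = 54.66° or 87.56°; the larger is 87.56°.

87.6°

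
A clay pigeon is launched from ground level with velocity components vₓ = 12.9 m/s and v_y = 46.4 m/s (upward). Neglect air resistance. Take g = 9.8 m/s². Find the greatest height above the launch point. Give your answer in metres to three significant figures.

Peak height H = v_y0² / (2g) = 2153.0 / 19.60 = 109.8 m.

110 m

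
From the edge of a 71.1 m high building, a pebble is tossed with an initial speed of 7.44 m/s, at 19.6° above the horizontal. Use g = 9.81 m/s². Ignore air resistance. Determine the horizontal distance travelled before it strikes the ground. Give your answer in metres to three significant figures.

Components: vₓ = 7.440 cos 19.6° = 7.009 m/s, v_y0 = 7.440 sin 19.6° = 2.496 m/s.
The projectile lands when y = 71.1 + (2.496) t − ½·9.81·t² = 0. Positive root: t = (2.496 + √(2.496² + 2·9.81·71.1)) / 9.81 = (2.496 + 37.43) / 9.81 = 4.070 s.
Horizontal distance: R = vₓ t = 7.009 × 4.070 = 28.53 m.

28.5 m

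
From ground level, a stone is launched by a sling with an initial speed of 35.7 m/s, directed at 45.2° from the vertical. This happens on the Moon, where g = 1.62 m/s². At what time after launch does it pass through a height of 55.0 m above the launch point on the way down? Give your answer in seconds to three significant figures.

28.7 s

Resolve: vₓ = 35.70 sin 45.2° = 25.33 m/s and v_y0 = 35.70 cos 45.2° = 25.16 m/s.
Height y(t) = 25.16 t − 0.8100 t² = 55.0 gives 0.8100 t² − 25.16 t + 55.0 = 0.
Quadratic formula: t = (25.16 ± √454.60) / 1.62 = (25.16 ± 21.32) / 1.62 → t = 2.367 s or 28.69 s.
The descending-branch root is 28.69 s.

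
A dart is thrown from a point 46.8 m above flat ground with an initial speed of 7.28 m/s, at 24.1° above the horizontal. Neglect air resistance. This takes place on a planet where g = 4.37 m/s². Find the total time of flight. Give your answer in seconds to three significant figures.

Horizontal component vₓ = 7.280 cos 24.1° = 6.645 m/s; vertical v_y0 = 7.280 sin 24.1° = 2.973 m/s.
With up positive and y = 0 at the ground: y(t) = 46.8 + (2.973) t − 2.185 t². Setting y = 0 and taking the positive root: t = [2.973 + √(2.973² + 2·4.37·46.8)] / 4.37 = (2.973 + 20.44) / 4.37 = 5.358 s.

5.36 s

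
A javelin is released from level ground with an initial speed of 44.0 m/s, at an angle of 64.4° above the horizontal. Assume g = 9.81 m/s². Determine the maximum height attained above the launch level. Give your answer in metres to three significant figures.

Resolve: vₓ = 44.00 cos 64.4° = 19.01 m/s and v_y0 = 44.00 sin 64.4° = 39.68 m/s.
Maximum height: H = v_y0² / (2g) = 39.68² / (2 × 9.81) = 80.25 m.

80.3 m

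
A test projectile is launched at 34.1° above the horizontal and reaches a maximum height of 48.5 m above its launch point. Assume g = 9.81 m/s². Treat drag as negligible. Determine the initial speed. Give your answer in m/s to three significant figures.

55.0 m/s

At the peak v_y = 0, so v_y0 = √(2gH) = √(2 × 9.81 × 48.5) = 30.85 m/s.
v_y0 = v₀ sin θ ⇒ v₀ = 30.85 / sin 34.1° = 55.02 m/s.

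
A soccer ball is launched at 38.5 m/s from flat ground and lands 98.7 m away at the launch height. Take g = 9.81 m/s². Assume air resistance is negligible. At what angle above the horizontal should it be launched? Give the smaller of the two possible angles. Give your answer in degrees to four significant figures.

Level-ground range R = v₀² sin(2θ)/g ⇒ sin(2θ) = gR/v₀² = 9.81 × 98.7 / 38.5² = 0.6532.
2θ = 40.79° or 180° − 40.79° = 139.2°, so θ = 20.39° or 69.61°.
The smaller angle is 20.39°.

20.39°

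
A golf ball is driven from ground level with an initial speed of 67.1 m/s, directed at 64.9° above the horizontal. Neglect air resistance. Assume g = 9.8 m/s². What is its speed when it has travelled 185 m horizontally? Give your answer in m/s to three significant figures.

28.6 m/s

Horizontal component vₓ = 67.10 cos 64.9° = 28.46 m/s; vertical v_y0 = 67.10 sin 64.9° = 60.76 m/s.
Time to reach x = 185 m: t = x/vₓ = 185/28.46 = 6.499 s.
Vertical velocity there: v_y = v_y0 − g t = 60.76 − 9.80 × 6.499 = −2.931 m/s.
Speed: √(vₓ² + v_y²) = √(28.46² + 2.931²) = 28.61 m/s.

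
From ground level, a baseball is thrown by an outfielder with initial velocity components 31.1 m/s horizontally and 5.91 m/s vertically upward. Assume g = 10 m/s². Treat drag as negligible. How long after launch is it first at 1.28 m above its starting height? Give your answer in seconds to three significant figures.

0.286 s

Set y = v_y0 t − ½ g t² = 1.28: 5.000 t² − 5.910 t + 1.28 = 0.
t = [5.910 ± √(5.910² − 2·10.0·1.28)] / 10.0 = (5.910 ± 3.054) / 10.0, so t = 0.2856 s or t = 0.8964 s.
The first (ascending) time is 0.2856 s.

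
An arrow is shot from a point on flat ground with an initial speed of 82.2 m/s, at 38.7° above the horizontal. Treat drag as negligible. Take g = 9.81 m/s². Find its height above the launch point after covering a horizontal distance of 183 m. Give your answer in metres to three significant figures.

Components: vₓ = 82.20 cos 38.7° = 64.15 m/s, v_y0 = 82.20 sin 38.7° = 51.39 m/s.
At x = 183 m, t = x/vₓ = 183/64.15 = 2.853 s.
Height: y = v_y0 t − ½ g t² = 51.39 × 2.853 − 4.905 × 2.853² = 146.6 − 39.91 = 106.7 m.

107 m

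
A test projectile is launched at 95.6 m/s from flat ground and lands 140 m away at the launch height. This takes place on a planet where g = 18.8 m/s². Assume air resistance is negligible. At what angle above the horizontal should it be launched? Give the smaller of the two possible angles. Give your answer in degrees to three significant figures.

R = v₀² sin 2θ / g gives sin 2θ = gR/v₀² = 18.8·140/95.6² = 0.2880.
2θ = 16.74° or 180° − 16.74° = 163.3°, so θ = 8.369° or 81.63°.
The smaller angle is 8.369°.

8.37°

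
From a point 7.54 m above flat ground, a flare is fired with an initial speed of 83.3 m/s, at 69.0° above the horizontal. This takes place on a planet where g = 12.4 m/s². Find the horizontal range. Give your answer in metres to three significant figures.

377 m

Resolve: vₓ = 83.30 cos 69.0° = 29.85 m/s and v_y0 = 83.30 sin 69.0° = 77.77 m/s.
With up positive and y = 0 at the ground: y(t) = 7.54 + (77.77) t − 6.200 t². Setting y = 0 and taking the positive root: t = [77.77 + √(77.77² + 2·12.4·7.54)] / 12.4 = (77.77 + 78.96) / 12.4 = 12.64 s.
Horizontal distance: R = vₓ t = 29.85 × 12.64 = 377.3 m.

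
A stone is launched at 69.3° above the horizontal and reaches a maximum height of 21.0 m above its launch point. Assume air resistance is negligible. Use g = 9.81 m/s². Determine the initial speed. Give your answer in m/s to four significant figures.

21.70 m/s

At the peak v_y = 0, so v_y0 = √(2gH) = √(2 × 9.81 × 21.0) = 20.30 m/s.
v_y0 = v₀ sin θ ⇒ v₀ = 20.30 / sin 69.3° = 21.70 m/s.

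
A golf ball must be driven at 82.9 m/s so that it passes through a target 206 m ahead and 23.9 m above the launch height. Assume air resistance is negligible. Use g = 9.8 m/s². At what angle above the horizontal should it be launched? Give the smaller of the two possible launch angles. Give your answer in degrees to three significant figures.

15.3°

Trajectory: y = x tanθ − g x² (1 + tan²θ)/(2v₀²). With x = 206, y = 23.9, v₀ = 82.9, g = 9.80:
30.26 tan²θ − 206 tanθ + (54.16) = 0.
tanθ = [206 ± √(206² − 4 × 30.26 × (54.16))] / (2 × 30.26) = (206 ± 189.4) / 60.51, giving tanθ = 0.2739 or 6.534.
θ = 15.32° or 81.30°; the smaller is 15.32°.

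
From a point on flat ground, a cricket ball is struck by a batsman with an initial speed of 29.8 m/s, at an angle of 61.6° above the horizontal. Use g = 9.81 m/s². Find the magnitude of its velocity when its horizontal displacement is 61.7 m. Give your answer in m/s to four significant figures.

Components: vₓ = 29.80 cos 61.6° = 14.17 m/s, v_y0 = 29.80 sin 61.6° = 26.21 m/s.
At x = 61.7 m, t = x/vₓ = 61.7/14.17 = 4.353 s.
Vertical velocity there: v_y = v_y0 − g t = 26.21 − 9.81 × 4.353 = −16.49 m/s.
Speed: √(vₓ² + v_y²) = √(14.17² + 16.49²) = 21.74 m/s.

21.74 m/s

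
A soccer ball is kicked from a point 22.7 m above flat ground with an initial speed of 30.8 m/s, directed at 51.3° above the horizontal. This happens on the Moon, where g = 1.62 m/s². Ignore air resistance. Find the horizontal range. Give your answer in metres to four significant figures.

Resolve: vₓ = 30.80 cos 51.3° = 19.26 m/s and v_y0 = 30.80 sin 51.3° = 24.04 m/s.
With up positive and y = 0 at the ground: y(t) = 22.7 + (24.04) t − 0.8100 t². Setting y = 0 and taking the positive root: t = [24.04 + √(24.04² + 2·1.62·22.7)] / 1.62 = (24.04 + 25.52) / 1.62 = 30.59 s.
Horizontal distance: R = vₓ t = 19.26 × 30.59 = 589.1 m.

589.1 m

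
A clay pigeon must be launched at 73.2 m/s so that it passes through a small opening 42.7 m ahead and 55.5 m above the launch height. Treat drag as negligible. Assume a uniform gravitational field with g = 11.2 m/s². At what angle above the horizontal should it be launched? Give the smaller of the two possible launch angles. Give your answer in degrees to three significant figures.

Trajectory: y = x tanθ − g x² (1 + tan²θ)/(2v₀²). With x = 42.7, y = 55.5, v₀ = 73.2, g = 11.2:
1.906 tan²θ − 42.7 tanθ + (57.41) = 0.
tanθ = [42.7 ± √(42.7² − 4 × 1.906 × (57.41))] / (2 × 1.906) = (42.7 ± 37.23) / 3.811, giving tanθ = 1.436 or 20.97.
θ = 55.16° or 87.27°; the smaller is 55.16°.

55.2°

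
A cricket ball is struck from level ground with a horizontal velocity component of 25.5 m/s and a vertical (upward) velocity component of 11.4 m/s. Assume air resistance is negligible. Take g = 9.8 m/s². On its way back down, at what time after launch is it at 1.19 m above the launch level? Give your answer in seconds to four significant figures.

2.217 s

Set y = v_y0 t − ½ g t² = 1.19: 4.900 t² − 11.40 t + 1.19 = 0.
t = [11.40 ± √(11.40² − 2·9.80·1.19)] / 9.80 = (11.40 ± 10.33) / 9.80, so t = 0.1095 s or t = 2.217 s.
The descending-branch root is 2.217 s.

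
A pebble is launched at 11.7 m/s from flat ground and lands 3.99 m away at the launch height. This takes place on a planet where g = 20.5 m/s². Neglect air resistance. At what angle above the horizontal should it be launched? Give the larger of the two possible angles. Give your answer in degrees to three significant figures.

71.7°

R = v₀² sin 2θ / g gives sin 2θ = gR/v₀² = 20.5·3.99/11.7² = 0.5975.
2θ = 36.69° or 180° − 36.69° = 143.3°, so θ = 18.35° or 71.65°.
The larger angle is 71.65°.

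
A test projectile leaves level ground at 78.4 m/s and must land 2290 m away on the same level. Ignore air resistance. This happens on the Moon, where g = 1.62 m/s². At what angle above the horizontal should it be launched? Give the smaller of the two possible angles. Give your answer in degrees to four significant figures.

Level-ground range R = v₀² sin(2θ)/g ⇒ sin(2θ) = gR/v₀² = 1.62 × 2290 / 78.4² = 0.6036.
2θ = 37.13° or 180° − 37.13° = 142.9°, so θ = 18.56° or 71.44°.
The smaller angle is 18.56°.

18.56°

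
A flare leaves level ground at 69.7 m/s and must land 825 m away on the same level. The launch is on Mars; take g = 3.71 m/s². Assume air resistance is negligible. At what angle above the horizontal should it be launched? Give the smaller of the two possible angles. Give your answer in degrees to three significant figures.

19.5°

R = v₀² sin 2θ / g gives sin 2θ = gR/v₀² = 3.71·825/69.7² = 0.6300.
2θ = 39.05° or 180° − 39.05° = 140.9°, so θ = 19.53° or 70.47°.
The smaller angle is 19.53°.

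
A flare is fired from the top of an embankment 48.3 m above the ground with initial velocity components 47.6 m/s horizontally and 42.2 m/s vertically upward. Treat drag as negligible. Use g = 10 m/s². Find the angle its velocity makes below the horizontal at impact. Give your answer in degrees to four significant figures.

47.75°

Vertical motion (up positive, ground at y = 0): 5.000 t² − (42.20) t − 48.3 = 0, so t = (42.20 + √(42.20² + 2·10.0·48.3)) / 10.0 = (42.20 + 52.41) / 10.0 = 9.461 s.
At impact: v_y = v_y0 − g t = −52.41 m/s; vₓ = 47.60 m/s.
Angle below horizontal: arctan(|v_y|/vₓ) = arctan(52.41/47.60) = 47.75°.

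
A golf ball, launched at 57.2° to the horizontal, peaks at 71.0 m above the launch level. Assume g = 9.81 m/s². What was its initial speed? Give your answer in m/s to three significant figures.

At the peak v_y = 0, so v_y0 = √(2gH) = √(2 × 9.81 × 71.0) = 37.32 m/s.
v_y0 = v₀ sin θ ⇒ v₀ = 37.32 / sin 57.2° = 44.40 m/s.

44.4 m/s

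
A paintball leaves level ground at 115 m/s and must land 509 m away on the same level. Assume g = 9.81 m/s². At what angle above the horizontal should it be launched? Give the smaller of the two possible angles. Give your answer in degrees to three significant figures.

11.1°

R = v₀² sin 2θ / g gives sin 2θ = gR/v₀² = 9.81·509/115² = 0.3776.
2θ = 22.18° or 180° − 22.18° = 157.8°, so θ = 11.09° or 78.91°.
The smaller angle is 11.09°.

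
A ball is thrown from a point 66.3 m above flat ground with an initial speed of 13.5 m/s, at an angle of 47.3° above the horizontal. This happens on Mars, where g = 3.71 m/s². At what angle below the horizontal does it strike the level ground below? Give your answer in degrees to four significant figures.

69.35°

Horizontal component vₓ = 13.50 cos 47.3° = 9.155 m/s; vertical v_y0 = 13.50 sin 47.3° = 9.921 m/s.
Vertical motion (up positive, ground at y = 0): 1.855 t² − (9.921) t − 66.3 = 0, so t = (9.921 + √(9.921² + 2·3.71·66.3)) / 3.71 = (9.921 + 24.30) / 3.71 = 9.223 s.
At impact: v_y = v_y0 − g t = −24.30 m/s; vₓ = 9.155 m/s.
Angle below horizontal: arctan(|v_y|/vₓ) = arctan(24.30/9.155) = 69.35°.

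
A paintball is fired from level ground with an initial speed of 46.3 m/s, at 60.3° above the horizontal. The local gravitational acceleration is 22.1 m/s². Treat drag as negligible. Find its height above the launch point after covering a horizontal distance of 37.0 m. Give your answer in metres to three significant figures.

Components: vₓ = 46.30 cos 60.3° = 22.94 m/s, v_y0 = 46.30 sin 60.3° = 40.22 m/s.
Time to reach x = 37.0 m: t = x/vₓ = 37.0/22.94 = 1.613 s.
Height: y = v_y0 t − ½ g t² = 40.22 × 1.613 − 11.05 × 1.613² = 64.87 − 28.75 = 36.12 m.

36.1 m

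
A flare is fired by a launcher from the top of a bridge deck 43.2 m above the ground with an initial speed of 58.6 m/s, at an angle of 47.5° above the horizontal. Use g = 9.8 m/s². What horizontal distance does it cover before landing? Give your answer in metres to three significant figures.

385 m

Components: vₓ = 58.60 cos 47.5° = 39.59 m/s, v_y0 = 58.60 sin 47.5° = 43.20 m/s.
The projectile lands when y = 43.2 + (43.20) t − ½·9.80·t² = 0. Positive root: t = (43.20 + √(43.20² + 2·9.80·43.2)) / 9.80 = (43.20 + 52.09) / 9.80 = 9.724 s.
Horizontal distance: R = vₓ t = 39.59 × 9.724 = 385.0 m.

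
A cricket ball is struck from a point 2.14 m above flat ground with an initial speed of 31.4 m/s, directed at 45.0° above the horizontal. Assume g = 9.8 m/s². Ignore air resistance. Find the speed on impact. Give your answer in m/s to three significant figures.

32.1 m/s

vₓ = 31.40 cos 45.0° = 22.20 m/s; v_y0 = 31.40 sin 45.0° = 22.20 m/s.
With up positive and y = 0 at the ground: y(t) = 2.14 + (22.20) t − 4.900 t². Setting y = 0 and taking the positive root: t = [22.20 + √(22.20² + 2·9.80·2.14)] / 9.80 = (22.20 + 23.13) / 9.80 = 4.626 s.
Vertical velocity at impact: v_y = v_y0 − g t = 22.20 − 9.80 × 4.626 = −23.13 m/s.
Speed: |v| = √(vₓ² + v_y²) = √(22.20² + 23.13²) = 32.06 m/s.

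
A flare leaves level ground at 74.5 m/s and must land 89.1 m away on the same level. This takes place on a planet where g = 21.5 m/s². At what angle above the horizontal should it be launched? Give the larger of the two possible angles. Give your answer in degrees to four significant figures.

79.90°

R = v₀² sin 2θ / g gives sin 2θ = gR/v₀² = 21.5·89.1/74.5² = 0.3451.
2θ = 20.19° or 180° − 20.19° = 159.8°, so θ = 10.10° or 79.90°.
The larger angle is 79.90°.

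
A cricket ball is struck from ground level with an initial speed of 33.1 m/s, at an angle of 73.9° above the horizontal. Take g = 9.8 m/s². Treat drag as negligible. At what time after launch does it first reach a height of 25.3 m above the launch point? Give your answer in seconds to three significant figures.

0.928 s

vₓ = 33.10 cos 73.9° = 9.179 m/s; v_y0 = 33.10 sin 73.9° = 31.80 m/s.
Require v_y0 t − ½ g t² = 25.3, i.e. 4.900 t² − 31.80 t + 25.3 = 0.
Quadratic formula: t = (31.80 ± √515.47) / 9.80 = (31.80 ± 22.70) / 9.80 → t = 0.9283 s or 5.562 s.
The first (ascending) time is 0.9283 s.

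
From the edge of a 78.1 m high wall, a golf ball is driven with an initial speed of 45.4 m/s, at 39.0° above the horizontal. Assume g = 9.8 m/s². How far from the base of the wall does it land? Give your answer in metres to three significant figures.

vₓ = 45.40 cos 39.0° = 35.28 m/s; v_y0 = 45.40 sin 39.0° = 28.57 m/s.
Vertical motion (up positive, ground at y = 0): 4.900 t² − (28.57) t − 78.1 = 0, so t = (28.57 + √(28.57² + 2·9.80·78.1)) / 9.80 = (28.57 + 48.45) / 9.80 = 7.859 s.
Horizontal distance: R = vₓ t = 35.28 × 7.859 = 277.3 m.

277 m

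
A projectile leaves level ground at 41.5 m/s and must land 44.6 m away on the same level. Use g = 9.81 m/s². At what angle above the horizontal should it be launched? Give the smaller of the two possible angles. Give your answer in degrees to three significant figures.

7.36°

Level-ground range R = v₀² sin(2θ)/g ⇒ sin(2θ) = gR/v₀² = 9.81 × 44.6 / 41.5² = 0.2540.
2θ = 14.72° or 180° − 14.72° = 165.3°, so θ = 7.358° or 82.64°.
The smaller angle is 7.358°.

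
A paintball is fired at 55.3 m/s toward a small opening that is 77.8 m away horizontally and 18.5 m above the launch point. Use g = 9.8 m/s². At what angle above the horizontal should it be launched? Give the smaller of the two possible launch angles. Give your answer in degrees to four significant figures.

Trajectory: y = x tanθ − g x² (1 + tan²θ)/(2v₀²). With x = 77.8, y = 18.5, v₀ = 55.3, g = 9.80:
9.699 tan²θ − 77.8 tanθ + (28.20) = 0.
tanθ = [77.8 ± √(77.8² − 4 × 9.699 × (28.20))] / (2 × 9.699) = (77.8 ± 70.42) / 19.40, giving tanθ = 0.3805 or 7.641.
θ = 20.83° or 82.54°; the smaller is 20.83°.

20.83°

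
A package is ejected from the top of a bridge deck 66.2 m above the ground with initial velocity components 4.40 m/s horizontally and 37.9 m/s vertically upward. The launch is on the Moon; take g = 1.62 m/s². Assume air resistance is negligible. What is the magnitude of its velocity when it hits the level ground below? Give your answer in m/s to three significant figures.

40.9 m/s

Vertical motion (up positive, ground at y = 0): 0.8100 t² − (37.90) t − 66.2 = 0, so t = (37.90 + √(37.90² + 2·1.62·66.2)) / 1.62 = (37.90 + 40.63) / 1.62 = 48.48 s.
Vertical velocity at impact: v_y = v_y0 − g t = 37.90 − 1.62 × 48.48 = −40.63 m/s.
Speed: |v| = √(vₓ² + v_y²) = √(4.400² + 40.63²) = 40.87 m/s.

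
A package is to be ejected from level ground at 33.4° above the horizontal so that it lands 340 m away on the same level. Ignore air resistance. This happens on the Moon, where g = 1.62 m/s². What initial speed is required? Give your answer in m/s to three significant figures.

On level ground R = v₀² sin 2θ / g ⇒ v₀ = √(gR / sin 2θ).
v₀ = √(1.62 × 340 / sin 66.80°) = √(550.8 / 0.9191) = √599.26 = 24.48 m/s.

24.5 m/s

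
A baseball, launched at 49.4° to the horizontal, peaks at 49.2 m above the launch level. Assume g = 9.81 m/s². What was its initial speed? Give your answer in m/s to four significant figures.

At the peak v_y = 0, so v_y0 = √(2gH) = √(2 × 9.81 × 49.2) = 31.07 m/s.
v_y0 = v₀ sin θ ⇒ v₀ = 31.07 / sin 49.4° = 40.92 m/s.

40.92 m/s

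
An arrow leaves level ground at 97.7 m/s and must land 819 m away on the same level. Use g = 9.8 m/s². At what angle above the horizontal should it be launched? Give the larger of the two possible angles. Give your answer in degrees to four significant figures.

61.38°

From R = (v₀²/g) sin 2θ: sin 2θ = 9.80 × 819 / 9545.3 = 0.8409.
2θ = 57.23° or 180° − 57.23° = 122.8°, so θ = 28.62° or 61.38°.
The larger angle is 61.38°.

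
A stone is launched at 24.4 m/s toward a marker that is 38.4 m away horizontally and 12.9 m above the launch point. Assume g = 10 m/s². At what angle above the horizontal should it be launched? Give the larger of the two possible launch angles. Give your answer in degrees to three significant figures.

65.1°

Trajectory: y = x tanθ − g x² (1 + tan²θ)/(2v₀²). With x = 38.4, y = 12.9, v₀ = 24.4, g = 10.0:
12.38 tan²θ − 38.4 tanθ + (25.28) = 0.
tanθ = [38.4 ± √(38.4² − 4 × 12.38 × (25.28))] / (2 × 12.38) = (38.4 ± 14.90) / 24.77, giving tanθ = 0.9487 or 2.152.
θ = 43.49° or 65.08°; the larger is 65.08°.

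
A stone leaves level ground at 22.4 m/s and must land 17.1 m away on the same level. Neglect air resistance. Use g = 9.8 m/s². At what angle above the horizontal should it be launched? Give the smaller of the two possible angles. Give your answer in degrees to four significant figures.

9.755°

R = v₀² sin 2θ / g gives sin 2θ = gR/v₀² = 9.80·17.1/22.4² = 0.3340.
2θ = 19.51° or 180° − 19.51° = 160.5°, so θ = 9.755° or 80.24°.
The smaller angle is 9.755°.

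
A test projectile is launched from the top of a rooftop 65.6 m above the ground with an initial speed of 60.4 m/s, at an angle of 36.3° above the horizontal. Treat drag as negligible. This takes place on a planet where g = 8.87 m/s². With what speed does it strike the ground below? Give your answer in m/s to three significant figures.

Components: vₓ = 60.40 cos 36.3° = 48.68 m/s, v_y0 = 60.40 sin 36.3° = 35.76 m/s.
Vertical motion (up positive, ground at y = 0): 4.435 t² − (35.76) t − 65.6 = 0, so t = (35.76 + √(35.76² + 2·8.87·65.6)) / 8.87 = (35.76 + 49.42) / 8.87 = 9.603 s.
Vertical velocity at impact: v_y = v_y0 − g t = 35.76 − 8.87 × 9.603 = −49.42 m/s.
Speed: |v| = √(vₓ² + v_y²) = √(48.68² + 49.42²) = 69.37 m/s.

69.4 m/s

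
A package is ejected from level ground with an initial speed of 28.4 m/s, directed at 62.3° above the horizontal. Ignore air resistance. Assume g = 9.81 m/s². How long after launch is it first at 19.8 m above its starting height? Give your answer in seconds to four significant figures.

0.9716 s

Components: vₓ = 28.40 cos 62.3° = 13.20 m/s, v_y0 = 28.40 sin 62.3° = 25.15 m/s.
Height y(t) = 25.15 t − 4.905 t² = 19.8 gives 4.905 t² − 25.15 t + 19.8 = 0.
t = [25.15 ± √(25.15² − 2·9.81·19.8)] / 9.81 = (25.15 ± 15.61) / 9.81, so t = 0.9716 s or t = 4.155 s.
The first (ascending) time is 0.9716 s.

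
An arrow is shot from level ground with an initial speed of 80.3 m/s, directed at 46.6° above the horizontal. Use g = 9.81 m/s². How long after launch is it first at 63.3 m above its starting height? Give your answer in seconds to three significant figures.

Components: vₓ = 80.30 cos 46.6° = 55.17 m/s, v_y0 = 80.30 sin 46.6° = 58.34 m/s.
Require v_y0 t − ½ g t² = 63.3, i.e. 4.905 t² − 58.34 t + 63.3 = 0.
Quadratic formula: t = (58.34 ± √2162.1) / 9.81 = (58.34 ± 46.50) / 9.81 → t = 1.208 s or 10.69 s.
The first (ascending) time is 1.208 s.

1.21 s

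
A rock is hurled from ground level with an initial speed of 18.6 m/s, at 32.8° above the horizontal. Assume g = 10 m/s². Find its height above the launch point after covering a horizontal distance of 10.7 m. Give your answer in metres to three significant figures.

4.55 m

Resolve: vₓ = 18.60 cos 32.8° = 15.63 m/s and v_y0 = 18.60 sin 32.8° = 10.08 m/s.
At x = 10.7 m, t = x/vₓ = 10.7/15.63 = 0.6844 s.
Height: y = v_y0 t − ½ g t² = 10.08 × 0.6844 − 5.000 × 0.6844² = 6.896 − 2.342 = 4.554 m.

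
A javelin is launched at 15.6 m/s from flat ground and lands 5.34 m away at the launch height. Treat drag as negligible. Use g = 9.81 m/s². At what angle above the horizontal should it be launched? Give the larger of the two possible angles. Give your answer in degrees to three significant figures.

83.8°

R = v₀² sin 2θ / g gives sin 2θ = gR/v₀² = 9.81·5.34/15.6² = 0.2153.
2θ = 12.43° or 180° − 12.43° = 167.6°, so θ = 6.215° or 83.78°.
The larger angle is 83.78°.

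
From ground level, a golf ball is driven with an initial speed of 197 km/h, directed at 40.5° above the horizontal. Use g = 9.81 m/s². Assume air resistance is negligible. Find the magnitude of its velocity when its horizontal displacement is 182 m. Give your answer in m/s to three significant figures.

42.3 m/s

Convert: 197 km/h = 197/3.6 = 54.72 m/s.
vₓ = 54.72 cos 40.5° = 41.61 m/s; v_y0 = 54.72 sin 40.5° = 35.54 m/s.
x = vₓ t ⇒ t = 182/41.61 = 4.374 s.
Vertical velocity there: v_y = v_y0 − g t = 35.54 − 9.81 × 4.374 = −7.368 m/s.
Speed: √(vₓ² + v_y²) = √(41.61² + 7.368²) = 42.26 m/s.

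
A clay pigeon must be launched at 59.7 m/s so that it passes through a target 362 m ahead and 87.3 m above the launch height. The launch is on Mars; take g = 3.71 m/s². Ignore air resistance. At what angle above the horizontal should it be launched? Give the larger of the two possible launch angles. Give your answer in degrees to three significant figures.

Trajectory: y = x tanθ − g x² (1 + tan²θ)/(2v₀²). With x = 362, y = 87.3, v₀ = 59.7, g = 3.71:
68.20 tan²θ − 362 tanθ + (155.5) = 0.
tanθ = [362 ± √(362² − 4 × 68.20 × (155.5))] / (2 × 68.20) = (362 ± 297.7) / 136.4, giving tanθ = 0.4714 or 4.836.
θ = 25.24° or 78.32°; the larger is 78.32°.

78.3°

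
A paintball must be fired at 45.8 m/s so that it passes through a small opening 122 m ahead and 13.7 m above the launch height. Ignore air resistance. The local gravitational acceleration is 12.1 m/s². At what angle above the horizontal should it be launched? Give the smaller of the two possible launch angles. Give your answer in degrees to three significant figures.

30.3°

Trajectory: y = x tanθ − g x² (1 + tan²θ)/(2v₀²). With x = 122, y = 13.7, v₀ = 45.8, g = 12.1:
42.93 tan²θ − 122 tanθ + (56.63) = 0.
tanθ = [122 ± √(122² − 4 × 42.93 × (56.63))] / (2 × 42.93) = (122 ± 71.83) / 85.86, giving tanθ = 0.5843 or 2.258.
θ = 30.30° or 66.11°; the smaller is 30.30°.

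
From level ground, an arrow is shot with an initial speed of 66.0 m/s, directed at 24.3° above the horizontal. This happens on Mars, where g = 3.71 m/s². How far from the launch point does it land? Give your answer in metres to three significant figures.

Resolve: vₓ = 66.00 cos 24.3° = 60.15 m/s and v_y0 = 66.00 sin 24.3° = 27.16 m/s.
Flight time T = 2 v_y0 / g = 14.64 s.
Horizontal distance R = vₓ T = 60.15 × 14.64 = 880.7 m.

881 m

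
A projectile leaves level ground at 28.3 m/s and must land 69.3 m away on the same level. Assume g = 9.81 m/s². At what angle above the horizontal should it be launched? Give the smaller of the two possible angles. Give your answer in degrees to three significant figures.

29.0°

R = v₀² sin 2θ / g gives sin 2θ = gR/v₀² = 9.81·69.3/28.3² = 0.8488.
2θ = 58.09° or 180° − 58.09° = 121.9°, so θ = 29.04° or 60.96°.
The smaller angle is 29.04°.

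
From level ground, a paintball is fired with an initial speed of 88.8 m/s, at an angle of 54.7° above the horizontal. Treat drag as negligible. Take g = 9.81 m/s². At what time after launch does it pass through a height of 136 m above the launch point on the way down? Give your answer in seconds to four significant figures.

Components: vₓ = 88.80 cos 54.7° = 51.31 m/s, v_y0 = 88.80 sin 54.7° = 72.47 m/s.
Set y = v_y0 t − ½ g t² = 136: 4.905 t² − 72.47 t + 136 = 0.
Quadratic formula: t = (72.47 ± √2584.0) / 9.81 = (72.47 ± 50.83) / 9.81 → t = 2.206 s or 12.57 s.
The descending-branch root is 12.57 s.

12.57 s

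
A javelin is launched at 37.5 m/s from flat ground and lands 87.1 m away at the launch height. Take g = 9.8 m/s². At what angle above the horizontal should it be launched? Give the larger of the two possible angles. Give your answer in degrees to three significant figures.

From R = (v₀²/g) sin 2θ: sin 2θ = 9.80 × 87.1 / 1406.2 = 0.6070.
2θ = 37.37° or 180° − 37.37° = 142.6°, so θ = 18.69° or 71.31°.
The larger angle is 71.31°.

71.3°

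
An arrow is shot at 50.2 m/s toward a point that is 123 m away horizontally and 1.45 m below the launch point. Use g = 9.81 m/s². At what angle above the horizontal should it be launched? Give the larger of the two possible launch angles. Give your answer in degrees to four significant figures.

75.74°

Trajectory: y = x tanθ − g x² (1 + tan²θ)/(2v₀²). With x = 123, y = −1.45, v₀ = 50.2, g = 9.81:
29.45 tan²θ − 123 tanθ + (28.00) = 0.
tanθ = [123 ± √(123² − 4 × 29.45 × (28.00))] / (2 × 29.45) = (123 ± 108.8) / 58.89, giving tanθ = 0.2416 or 3.935.
θ = 13.58° or 75.74°; the larger is 75.74°.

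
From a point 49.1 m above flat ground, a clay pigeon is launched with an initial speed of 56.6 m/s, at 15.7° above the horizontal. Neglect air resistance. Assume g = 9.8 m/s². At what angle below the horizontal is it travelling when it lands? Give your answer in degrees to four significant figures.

32.41°

Components: vₓ = 56.60 cos 15.7° = 54.49 m/s, v_y0 = 56.60 sin 15.7° = 15.32 m/s.
Vertical motion (up positive, ground at y = 0): 4.900 t² − (15.32) t − 49.1 = 0, so t = (15.32 + √(15.32² + 2·9.80·49.1)) / 9.80 = (15.32 + 34.60) / 9.80 = 5.093 s.
At impact: v_y = v_y0 − g t = −34.60 m/s; vₓ = 54.49 m/s.
Angle below horizontal: arctan(|v_y|/vₓ) = arctan(34.60/54.49) = 32.41°.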